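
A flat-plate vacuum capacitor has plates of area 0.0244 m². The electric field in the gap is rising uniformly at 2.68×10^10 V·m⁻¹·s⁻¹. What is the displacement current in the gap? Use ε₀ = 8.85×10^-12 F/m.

With a uniform field, Φ_E = EA, so I_d = ε₀ A dE/dt = 5.79×10^-3 A.

5.79×10^-3 A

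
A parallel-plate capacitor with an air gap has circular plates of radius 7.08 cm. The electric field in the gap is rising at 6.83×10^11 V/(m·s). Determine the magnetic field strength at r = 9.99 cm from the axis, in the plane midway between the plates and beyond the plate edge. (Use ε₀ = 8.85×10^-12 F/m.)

1.91×10^-7 T

Through the whole plate area (πR² = 0.01575 m²), I_d = ε₀ πR² dE/dt = 0.09520 A.
With r > R the enclosed displacement current is the full I_d; B = μ₀ I_d / (2πr) = 1.91×10^-7 T.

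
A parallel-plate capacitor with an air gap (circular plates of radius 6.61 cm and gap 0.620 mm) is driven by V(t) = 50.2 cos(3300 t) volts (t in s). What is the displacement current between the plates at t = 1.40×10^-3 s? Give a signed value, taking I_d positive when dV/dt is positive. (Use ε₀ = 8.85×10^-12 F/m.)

3.23×10^-5 A

dE/dt = (V₀ω/d)·−sin(ωt) with ωt = 4.62 rad: (50.2)(3300)(0.9957)/(6.20×10^-4) = 2.660×10^8 V/(m·s).
I_d = ε₀ A dE/dt = (8.85×10^-12)(0.01373)(2.660×10^8) = 3.23×10^-5 A.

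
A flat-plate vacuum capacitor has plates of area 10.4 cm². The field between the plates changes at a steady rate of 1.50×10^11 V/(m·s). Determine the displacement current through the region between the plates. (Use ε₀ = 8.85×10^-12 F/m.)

1.38×10^-3 A

The displacement current is ε₀ times dΦ_E/dt = ε₀ A dE/dt = (8.85×10^-12)(1.04×10^-3)(1.50×10^11) = 1.38×10^-3 A.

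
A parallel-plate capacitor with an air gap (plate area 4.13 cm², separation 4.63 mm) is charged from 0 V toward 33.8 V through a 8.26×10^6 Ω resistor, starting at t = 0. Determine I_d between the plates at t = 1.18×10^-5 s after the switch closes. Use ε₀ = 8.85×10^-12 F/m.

With C = ε₀A/d = (8.85×10^-12)(4.13×10^-4)/(4.63×10^-3) = 7.894×10^-13 F, the time constant is τ = RC = 6.520×10^-6 s, so t/τ = 1.810 and e^(−t/τ) = 0.1637.
I_d = I_cond = (V₀/R) e^(−t/τ) = (4.092×10^-6)(0.1637) = 6.70×10^-7 A.

6.70×10^-7 A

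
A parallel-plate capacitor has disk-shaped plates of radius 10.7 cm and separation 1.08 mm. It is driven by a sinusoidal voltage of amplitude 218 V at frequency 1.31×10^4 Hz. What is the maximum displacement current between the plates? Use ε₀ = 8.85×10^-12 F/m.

C = ε₀A/d = (8.85×10^-12)(0.03597)/(1.08×10^-3) = 2.948×10^-10 F; ω = 2πf = 8.231×10^4 rad/s.
I_d = C dV/dt, so |I_d|_max = C V₀ ω = (2.948×10^-10)(218)(8.231×10^4) = 5.29×10^-3 A.

5.29×10^-3 A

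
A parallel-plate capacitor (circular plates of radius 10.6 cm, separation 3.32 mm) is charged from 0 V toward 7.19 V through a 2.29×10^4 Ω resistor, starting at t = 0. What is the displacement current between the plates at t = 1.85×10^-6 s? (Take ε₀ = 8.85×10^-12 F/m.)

With C = ε₀A/d = (8.85×10^-12)(0.03530)/(3.32×10^-3) = 9.410×10^-11 F, the time constant is τ = RC = 2.155×10^-6 s, so t/τ = 0.8585 and e^(−t/τ) = 0.4238.
I_d = I_cond = (V₀/R) e^(−t/τ) = (3.140×10^-4)(0.4238) = 1.33×10^-4 A.

1.33×10^-4 A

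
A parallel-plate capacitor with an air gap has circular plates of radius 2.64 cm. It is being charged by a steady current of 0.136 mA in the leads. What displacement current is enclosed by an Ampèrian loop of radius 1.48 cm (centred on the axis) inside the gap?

By continuity the displacement current in the gap matches the conduction current: I_d = 1.36×10^-4 A.
Since J_d is uniform, the enclosed fraction is (r/R)² = 0.3143, giving I_d,enc = 4.27×10^-5 A.

4.27×10^-5 A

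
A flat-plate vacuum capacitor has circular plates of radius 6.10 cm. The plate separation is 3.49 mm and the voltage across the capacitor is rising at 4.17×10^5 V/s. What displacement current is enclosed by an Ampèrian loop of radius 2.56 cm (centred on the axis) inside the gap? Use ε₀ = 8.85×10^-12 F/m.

2.18×10^-6 A

dE/dt = (dV/dt)/d = 1.195×10^8 V/(m·s); I_d = ε₀(πR²)(dE/dt) = (8.85×10^-12)(0.01169)(1.195×10^8) = 1.236×10^-5 A.
The field is uniform, so I_d,enc = I_d (r/R)² = (1.236×10^-5)(2.56/6.10)² = 2.18×10^-6 A.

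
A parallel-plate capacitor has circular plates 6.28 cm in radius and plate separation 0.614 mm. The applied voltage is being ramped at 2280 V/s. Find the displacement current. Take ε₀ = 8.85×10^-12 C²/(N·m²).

4.07×10^-7 A

The displacement current equals the charging current C dV/dt. With C = ε₀A/d = (8.85×10^-12)(0.01239)/(6.14×10^-4) = 1.786×10^-10 F, I_d = (1.786×10^-10)(2280) = 4.07×10^-7 A.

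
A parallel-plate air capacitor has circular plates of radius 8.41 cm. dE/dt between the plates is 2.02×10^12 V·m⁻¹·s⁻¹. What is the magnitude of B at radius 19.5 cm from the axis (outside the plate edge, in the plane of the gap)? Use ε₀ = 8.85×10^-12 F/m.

4.07×10^-7 T

Through the whole plate area (πR² = 0.02222 m²), I_d = ε₀ πR² dE/dt = 0.3972 A.
For r ≥ R the full I_d is enclosed: B = μ₀ I_d/(2πr) = (4π×10^-7)(0.3972)/(2π·0.195) = 4.07×10^-7 T.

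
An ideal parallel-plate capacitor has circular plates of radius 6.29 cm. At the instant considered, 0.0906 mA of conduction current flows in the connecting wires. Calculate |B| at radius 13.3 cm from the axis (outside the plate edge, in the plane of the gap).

1.36×10^-10 T

No conduction current crosses the gap, so I_d there equals the 9.06×10^-5 A in the leads.
For r ≥ R the full I_d is enclosed: B = μ₀ I_d/(2πr) = (4π×10^-7)(9.06×10^-5)/(2π·0.133) = 1.36×10^-10 T.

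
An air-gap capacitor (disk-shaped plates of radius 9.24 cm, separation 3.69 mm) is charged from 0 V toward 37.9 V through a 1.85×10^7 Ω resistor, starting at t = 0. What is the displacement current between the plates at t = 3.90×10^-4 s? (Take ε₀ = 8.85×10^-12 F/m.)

1.48×10^-6 A

C = ε₀A/d = (8.85×10^-12)(0.02682)/(3.69×10^-3) = 6.432×10^-11 F and τ = RC = 1.190×10^-3 s. I_d in the gap equals the RC charging current.
I_d(t) = (V₀/R) e^(−t/τ) = 2.049×10^-6 · e^(−0.3277) = 1.48×10^-6 A.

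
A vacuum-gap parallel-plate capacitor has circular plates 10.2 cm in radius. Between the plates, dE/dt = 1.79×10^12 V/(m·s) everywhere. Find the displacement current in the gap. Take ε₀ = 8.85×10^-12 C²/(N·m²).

The displacement current is ε₀ times dΦ_E/dt = ε₀ A dE/dt = (8.85×10^-12)(0.03269)(1.79×10^12) = 0.518 A.

0.518 A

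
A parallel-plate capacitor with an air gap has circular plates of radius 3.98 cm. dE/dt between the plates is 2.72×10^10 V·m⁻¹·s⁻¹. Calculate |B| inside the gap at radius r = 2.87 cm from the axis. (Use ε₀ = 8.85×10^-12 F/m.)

Total displacement current: I_d = ε₀(πR²)(dE/dt) = (8.85×10^-12)(4.976×10^-3)(2.72×10^10) = 1.198×10^-3 A.
∮B·dl = μ₀ I_d,enc with I_d,enc = I_d r²/R² = 6.230×10^-4 A; so B = μ₀ I_d,enc/(2πr) = 4.34×10^-9 T.

4.34×10^-9 T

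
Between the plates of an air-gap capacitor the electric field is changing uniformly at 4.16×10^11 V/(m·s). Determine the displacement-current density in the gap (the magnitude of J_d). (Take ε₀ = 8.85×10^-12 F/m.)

J_d = ε₀ ∂E/∂t, so J_d = 3.68 A/m².

3.68 A/m²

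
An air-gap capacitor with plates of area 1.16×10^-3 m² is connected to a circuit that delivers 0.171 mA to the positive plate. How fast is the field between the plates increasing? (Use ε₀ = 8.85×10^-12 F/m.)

1.67×10^10 V/(m·s)

Charge continuity gives I_d = I = 1.71×10^-4 A between the plates.
Since I_d = ε₀ A dE/dt, dE/dt = I_d/(ε₀A) = (1.71×10^-4)/((8.85×10^-12)(1.16×10^-3)) = 1.67×10^10 V/(m·s).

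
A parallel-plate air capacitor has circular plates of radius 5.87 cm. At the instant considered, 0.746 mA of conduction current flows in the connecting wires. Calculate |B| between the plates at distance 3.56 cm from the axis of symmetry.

By continuity the displacement current in the gap matches the conduction current: I_d = 7.46×10^-4 A.
For r < R the Ampère–Maxwell law gives B(2πr) = μ₀ I_d (r²/R²), so B = μ₀ I_d r/(2πR²) = (4π×10^-7)(7.46×10^-4)(0.0356)/(2π·0.0587²) = 1.54×10^-9 T.

1.54×10^-9 T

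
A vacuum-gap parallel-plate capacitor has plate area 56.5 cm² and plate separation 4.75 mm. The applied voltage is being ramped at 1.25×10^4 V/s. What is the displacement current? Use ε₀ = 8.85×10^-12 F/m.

1.32×10^-7 A

The field between the plates is E = V/d, so dE/dt = (1.25×10^4)/(4.75×10^-3 m) = 2.632×10^6 V/(m·s).
I_d = ε₀ A (dE/dt) = (8.85×10^-12)(5.65×10^-3)(2.632×10^6) = 1.32×10^-7 A.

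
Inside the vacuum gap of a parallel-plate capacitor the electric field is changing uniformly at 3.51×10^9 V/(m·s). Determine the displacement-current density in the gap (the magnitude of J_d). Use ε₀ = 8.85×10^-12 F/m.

0.0311 A/m²

J_d = ε₀ dE/dt = (8.85×10^-12)(3.51×10^9) = 0.0311 A/m².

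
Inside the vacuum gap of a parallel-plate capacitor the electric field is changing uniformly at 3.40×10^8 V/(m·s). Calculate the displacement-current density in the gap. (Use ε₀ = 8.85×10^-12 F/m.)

3.01×10^-3 A/m²

J_d = ε₀ dE/dt = (8.85×10^-12)(3.40×10^8) = 3.01×10^-3 A/m².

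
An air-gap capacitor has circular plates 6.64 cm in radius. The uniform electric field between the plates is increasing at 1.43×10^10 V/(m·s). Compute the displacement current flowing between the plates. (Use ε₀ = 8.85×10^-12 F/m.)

With a uniform field, Φ_E = EA, so I_d = ε₀ A dE/dt = 1.75×10^-3 A.

1.75×10^-3 A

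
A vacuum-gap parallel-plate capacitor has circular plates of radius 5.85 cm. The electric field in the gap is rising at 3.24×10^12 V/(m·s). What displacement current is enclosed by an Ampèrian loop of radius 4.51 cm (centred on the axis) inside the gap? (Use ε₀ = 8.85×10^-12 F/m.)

Total displacement current: I_d = ε₀(πR²)(dE/dt) = (8.85×10^-12)(0.01075)(3.24×10^12) = 0.3082 A.
Through an area πr² the displacement current is I_d·(πr²/πR²) = I_d (r/R)² = 0.183 A.

0.183 A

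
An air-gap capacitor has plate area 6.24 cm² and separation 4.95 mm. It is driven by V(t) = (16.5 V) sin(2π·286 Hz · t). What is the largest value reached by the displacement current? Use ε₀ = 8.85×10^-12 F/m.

The displacement current equals the conduction current C dV/dt, which peaks at C V₀ ω.
With C = ε₀A/d = (8.85×10^-12)(6.24×10^-4)/(4.95×10^-3) = 1.116×10^-12 F and ω = 2πf = 1797 rad/s, I_d,max = (1.116×10^-12)(16.5)(1797) = 3.31×10^-8 A.

3.31×10^-8 A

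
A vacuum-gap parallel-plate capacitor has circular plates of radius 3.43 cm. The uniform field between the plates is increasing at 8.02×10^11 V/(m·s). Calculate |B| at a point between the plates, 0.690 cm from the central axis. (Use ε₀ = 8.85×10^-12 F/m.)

Total displacement current: I_d = ε₀(πR²)(dE/dt) = (8.85×10^-12)(3.696×10^-3)(8.02×10^11) = 0.02623 A.
∮B·dl = μ₀ I_d,enc with I_d,enc = I_d r²/R² = 1.061×10^-3 A; so B = μ₀ I_d,enc/(2πr) = 3.08×10^-8 T.

3.08×10^-8 T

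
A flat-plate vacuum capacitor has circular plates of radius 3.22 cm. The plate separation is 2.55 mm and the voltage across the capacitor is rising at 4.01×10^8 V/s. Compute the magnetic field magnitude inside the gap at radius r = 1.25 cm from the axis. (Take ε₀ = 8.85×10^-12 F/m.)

With E = V/d, dE/dt = 1.573×10^11 V/(m·s) and πR² = 3.257×10^-3 m², giving I_d = ε₀ πR² dE/dt = 4.534×10^-3 A.
For r < R the Ampère–Maxwell law gives B(2πr) = μ₀ I_d (r²/R²), so B = μ₀ I_d r/(2πR²) = (4π×10^-7)(4.534×10^-3)(0.0125)/(2π·0.0322²) = 1.09×10^-8 T.

1.09×10^-8 T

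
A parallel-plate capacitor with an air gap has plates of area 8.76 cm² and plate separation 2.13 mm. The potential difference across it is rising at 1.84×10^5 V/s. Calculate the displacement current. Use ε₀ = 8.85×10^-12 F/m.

The displacement current equals the charging current C dV/dt. With C = ε₀A/d = (8.85×10^-12)(8.76×10^-4)/(2.13×10^-3) = 3.640×10^-12 F, I_d = (3.640×10^-12)(1.84×10^5) = 6.70×10^-7 A.

6.70×10^-7 A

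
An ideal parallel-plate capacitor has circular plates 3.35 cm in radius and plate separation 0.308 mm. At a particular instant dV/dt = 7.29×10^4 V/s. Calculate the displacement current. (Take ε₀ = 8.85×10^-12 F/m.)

7.39×10^-6 A

E = V/d so dE/dt = (dV/dt)/d = 2.367×10^8 V/(m·s), and I_d = ε₀ A dE/dt = (8.85×10^-12)(3.526×10^-3)(2.367×10^8) = 7.39×10^-6 A.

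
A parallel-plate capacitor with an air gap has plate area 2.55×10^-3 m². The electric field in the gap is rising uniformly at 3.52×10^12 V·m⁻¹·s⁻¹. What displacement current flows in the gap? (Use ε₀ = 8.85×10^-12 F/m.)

I_d = ε₀ A (dE/dt) = (8.85×10^-12)(2.55×10^-3 m²)(3.52×10^12) = 0.0794 A.

0.0794 A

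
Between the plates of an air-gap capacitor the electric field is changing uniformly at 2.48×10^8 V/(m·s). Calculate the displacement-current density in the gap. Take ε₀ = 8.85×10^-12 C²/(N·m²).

2.19×10^-3 A/m²

J_d = ε₀ dE/dt = (8.85×10^-12)(2.48×10^8) = 2.19×10^-3 A/m².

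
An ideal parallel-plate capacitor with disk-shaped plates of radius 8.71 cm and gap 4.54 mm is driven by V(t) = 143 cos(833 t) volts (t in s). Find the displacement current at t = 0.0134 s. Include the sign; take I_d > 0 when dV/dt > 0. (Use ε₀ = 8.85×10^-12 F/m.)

dE/dt = (V₀ω/d)·−sin(ωt) with ωt = 11.1622 rad: (143)(833)(0.9862)/(4.54×10^-3) = 2.588×10^7 V/(m·s).
I_d = ε₀ A dE/dt = (8.85×10^-12)(0.02383)(2.588×10^7) = 5.46×10^-6 A.

5.46×10^-6 A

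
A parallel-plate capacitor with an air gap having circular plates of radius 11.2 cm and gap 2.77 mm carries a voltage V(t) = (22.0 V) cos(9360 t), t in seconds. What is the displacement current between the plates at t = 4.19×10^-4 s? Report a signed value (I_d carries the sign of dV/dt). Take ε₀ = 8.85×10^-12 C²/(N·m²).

dE/dt = (V₀ω/d)·−sin(ωt) with ωt = 3.92184 rad: (22.0)(9360)(0.7035)/(2.77×10^-3) = 5.230×10^7 V/(m·s).
I_d = ε₀ A dE/dt = (8.85×10^-12)(0.03941)(5.230×10^7) = 1.82×10^-5 A.

1.82×10^-5 A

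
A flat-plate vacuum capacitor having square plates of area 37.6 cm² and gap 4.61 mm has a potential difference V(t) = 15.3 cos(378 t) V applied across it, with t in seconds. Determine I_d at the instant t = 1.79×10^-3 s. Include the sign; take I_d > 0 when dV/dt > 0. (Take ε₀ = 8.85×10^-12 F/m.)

-2.61×10^-8 A

dE/dt = (V₀ω/d)·−sin(ωt) with ωt = 0.67662 rad: (15.3)(378)(-0.6262)/(4.61×10^-3) = -7.856×10^5 V/(m·s).
I_d = ε₀ A dE/dt = (8.85×10^-12)(3.76×10^-3)(-7.856×10^5) = -2.61×10^-8 A.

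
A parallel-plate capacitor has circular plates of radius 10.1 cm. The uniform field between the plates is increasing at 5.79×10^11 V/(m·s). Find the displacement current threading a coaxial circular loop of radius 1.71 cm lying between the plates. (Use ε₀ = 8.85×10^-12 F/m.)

4.71×10^-3 A

I_d = ε₀ dΦ_E/dt = ε₀ πR² (dE/dt) = (8.85×10^-12)(0.03205)(5.79×10^11) = 0.1642 A through the full plate area.
Through an area πr² the displacement current is I_d·(πr²/πR²) = I_d (r/R)² = 4.71×10^-3 A.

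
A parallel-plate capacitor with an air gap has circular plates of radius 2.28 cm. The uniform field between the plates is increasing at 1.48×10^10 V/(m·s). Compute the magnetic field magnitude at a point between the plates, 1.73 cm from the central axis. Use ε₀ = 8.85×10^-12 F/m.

Total displacement current: I_d = ε₀(πR²)(dE/dt) = (8.85×10^-12)(1.633×10^-3)(1.48×10^10) = 2.139×10^-4 A.
An Ampèrian loop of radius r encloses a fraction (r/R)² of I_d. Then B·2πr = μ₀ I_d (r/R)², giving B = μ₀ I_d r/(2πR²) = 1.42×10^-9 T.

1.42×10^-9 T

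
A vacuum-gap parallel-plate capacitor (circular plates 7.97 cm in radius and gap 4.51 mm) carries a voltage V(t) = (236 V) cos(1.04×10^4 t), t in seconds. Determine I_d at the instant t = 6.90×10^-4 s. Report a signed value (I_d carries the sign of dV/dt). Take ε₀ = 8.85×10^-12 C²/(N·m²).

dV/dt = (236)(1.04×10^4)·−sin(7.176) = -1.912×10^6 V/s.
I_d = C dV/dt with C = ε₀A/d = (8.85×10^-12)(0.01996)/(4.51×10^-3) = 3.917×10^-11 F, so I_d = (3.917×10^-11)(-1.912×10^6) = -7.49×10^-5 A.

-7.49×10^-5 A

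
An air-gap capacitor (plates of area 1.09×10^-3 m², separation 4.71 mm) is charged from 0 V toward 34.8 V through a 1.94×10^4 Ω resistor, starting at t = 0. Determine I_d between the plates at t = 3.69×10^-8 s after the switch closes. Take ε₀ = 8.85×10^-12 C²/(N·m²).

With C = ε₀A/d = (8.85×10^-12)(1.09×10^-3)/(4.71×10^-3) = 2.048×10^-12 F, the time constant is τ = RC = 3.973×10^-8 s, so t/τ = 0.9288 and e^(−t/τ) = 0.3950.
I_d = I_cond = (V₀/R) e^(−t/τ) = (1.794×10^-3)(0.3950) = 7.09×10^-4 A.

7.09×10^-4 A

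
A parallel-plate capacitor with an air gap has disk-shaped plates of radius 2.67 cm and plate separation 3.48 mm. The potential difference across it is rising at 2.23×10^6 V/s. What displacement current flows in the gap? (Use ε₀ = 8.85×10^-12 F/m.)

1.27×10^-5 A

The displacement current equals the charging current C dV/dt. With C = ε₀A/d = (8.85×10^-12)(2.240×10^-3)/(3.48×10^-3) = 5.697×10^-12 F, I_d = (5.697×10^-12)(2.23×10^6) = 1.27×10^-5 A.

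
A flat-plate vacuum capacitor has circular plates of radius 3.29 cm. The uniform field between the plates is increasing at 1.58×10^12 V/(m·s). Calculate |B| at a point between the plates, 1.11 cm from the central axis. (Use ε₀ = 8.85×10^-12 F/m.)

9.75×10^-8 T

Through the whole plate area (πR² = 3.400×10^-3 m²), I_d = ε₀ πR² dE/dt = 0.04754 A.
∮B·dl = μ₀ I_d,enc with I_d,enc = I_d r²/R² = 5.411×10^-3 A; so B = μ₀ I_d,enc/(2πr) = 9.75×10^-8 T.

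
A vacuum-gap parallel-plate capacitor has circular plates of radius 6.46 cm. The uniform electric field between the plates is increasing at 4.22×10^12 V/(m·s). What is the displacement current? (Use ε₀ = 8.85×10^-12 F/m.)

I_d = ε₀ A (dE/dt) = (8.85×10^-12)(0.01311 m²)(4.22×10^12) = 0.490 A.

0.490 A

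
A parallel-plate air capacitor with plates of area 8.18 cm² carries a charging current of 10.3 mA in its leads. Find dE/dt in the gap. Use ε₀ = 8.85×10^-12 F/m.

The displacement current between the plates equals the conduction current, I_d = 10.3 mA.
Inverting I_d = ε₀ A dE/dt gives dE/dt = 0.0103 / (8.85×10^-12 · 8.18×10^-4) = 1.42×10^12 V/(m·s).

1.42×10^12 V/(m·s)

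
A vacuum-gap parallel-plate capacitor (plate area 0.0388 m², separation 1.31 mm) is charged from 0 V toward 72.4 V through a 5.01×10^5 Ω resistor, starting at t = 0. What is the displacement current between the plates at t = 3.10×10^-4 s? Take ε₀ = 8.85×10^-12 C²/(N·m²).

C = ε₀A/d = (8.85×10^-12)(0.0388)/(1.31×10^-3) = 2.621×10^-10 F and τ = RC = 1.313×10^-4 s. I_d in the gap equals the RC charging current.
I_d(t) = (V₀/R) e^(−t/τ) = 1.445×10^-4 · e^(−2.361) = 1.36×10^-5 A.

1.36×10^-5 A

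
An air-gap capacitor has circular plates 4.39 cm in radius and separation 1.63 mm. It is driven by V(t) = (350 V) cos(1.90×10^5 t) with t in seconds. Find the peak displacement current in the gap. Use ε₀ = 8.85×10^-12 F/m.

C = ε₀A/d = (8.85×10^-12)(6.055×10^-3)/(1.63×10^-3) = 3.288×10^-11 F; ω = 1.90×10^5 rad/s.
I_d = C dV/dt, so |I_d|_max = C V₀ ω = (3.288×10^-11)(350)(1.90×10^5) = 2.19×10^-3 A.

2.19×10^-3 A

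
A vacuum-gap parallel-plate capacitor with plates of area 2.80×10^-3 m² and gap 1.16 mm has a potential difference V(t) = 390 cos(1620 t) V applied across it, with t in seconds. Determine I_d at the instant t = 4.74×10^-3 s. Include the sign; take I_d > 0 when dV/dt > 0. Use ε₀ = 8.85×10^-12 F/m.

-1.33×10^-5 A

dV/dt = (390)(1620)·−sin(7.6788) = -6.221×10^5 V/s.
I_d = C dV/dt with C = ε₀A/d = (8.85×10^-12)(2.80×10^-3)/(1.16×10^-3) = 2.136×10^-11 F, so I_d = (2.136×10^-11)(-6.221×10^5) = -1.33×10^-5 A.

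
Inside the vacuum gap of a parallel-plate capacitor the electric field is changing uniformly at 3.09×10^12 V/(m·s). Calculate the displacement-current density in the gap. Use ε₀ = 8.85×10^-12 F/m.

J_d = ε₀ dE/dt = (8.85×10^-12)(3.09×10^12) = 27.3 A/m².

27.3 A/m²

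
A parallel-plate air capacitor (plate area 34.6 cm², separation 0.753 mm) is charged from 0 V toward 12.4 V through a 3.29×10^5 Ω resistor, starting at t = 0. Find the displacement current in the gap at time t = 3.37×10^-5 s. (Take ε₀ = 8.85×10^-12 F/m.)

3.04×10^-6 A

With C = ε₀A/d = (8.85×10^-12)(3.46×10^-3)/(7.53×10^-4) = 4.067×10^-11 F, the time constant is τ = RC = 1.338×10^-5 s, so t/τ = 2.519 and e^(−t/τ) = 0.08054.
I_d = I_cond = (V₀/R) e^(−t/τ) = (3.769×10^-5)(0.08054) = 3.04×10^-6 A.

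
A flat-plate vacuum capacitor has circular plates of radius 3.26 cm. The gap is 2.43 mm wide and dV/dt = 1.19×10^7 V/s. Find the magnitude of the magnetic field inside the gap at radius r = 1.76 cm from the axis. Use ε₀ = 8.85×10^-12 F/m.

With E = V/d, dE/dt = 4.897×10^9 V/(m·s) and πR² = 3.339×10^-3 m², giving I_d = ε₀ πR² dE/dt = 1.447×10^-4 A.
∮B·dl = μ₀ I_d,enc with I_d,enc = I_d r²/R² = 4.218×10^-5 A; so B = μ₀ I_d,enc/(2πr) = 4.79×10^-10 T.

4.79×10^-10 T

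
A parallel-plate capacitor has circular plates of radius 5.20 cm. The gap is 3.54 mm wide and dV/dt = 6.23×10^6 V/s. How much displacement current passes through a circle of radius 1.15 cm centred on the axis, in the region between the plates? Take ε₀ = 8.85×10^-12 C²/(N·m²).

dE/dt = (dV/dt)/d = 1.760×10^9 V/(m·s); I_d = ε₀(πR²)(dE/dt) = (8.85×10^-12)(8.495×10^-3)(1.760×10^9) = 1.323×10^-4 A.
Since J_d is uniform, the enclosed fraction is (r/R)² = 0.04891, giving I_d,enc = 6.47×10^-6 A.

6.47×10^-6 A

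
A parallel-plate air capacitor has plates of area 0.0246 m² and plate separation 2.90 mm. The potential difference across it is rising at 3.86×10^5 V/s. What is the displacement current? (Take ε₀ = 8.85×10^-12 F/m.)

2.90×10^-5 A

The displacement current equals the charging current C dV/dt. With C = ε₀A/d = (8.85×10^-12)(0.0246)/(2.90×10^-3) = 7.507×10^-11 F, I_d = (7.507×10^-11)(3.86×10^5) = 2.90×10^-5 A.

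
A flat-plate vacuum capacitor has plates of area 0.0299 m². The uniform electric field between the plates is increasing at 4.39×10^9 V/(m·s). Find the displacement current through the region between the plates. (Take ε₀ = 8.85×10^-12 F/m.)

1.16×10^-3 A

The displacement current is ε₀ times dΦ_E/dt = ε₀ A dE/dt = (8.85×10^-12)(0.0299)(4.39×10^9) = 1.16×10^-3 A.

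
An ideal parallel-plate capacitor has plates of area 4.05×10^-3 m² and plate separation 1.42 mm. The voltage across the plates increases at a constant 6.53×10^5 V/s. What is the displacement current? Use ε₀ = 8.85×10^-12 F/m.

1.65×10^-5 A

E = V/d so dE/dt = (dV/dt)/d = 4.599×10^8 V/(m·s), and I_d = ε₀ A dE/dt = (8.85×10^-12)(4.05×10^-3)(4.599×10^8) = 1.65×10^-5 A.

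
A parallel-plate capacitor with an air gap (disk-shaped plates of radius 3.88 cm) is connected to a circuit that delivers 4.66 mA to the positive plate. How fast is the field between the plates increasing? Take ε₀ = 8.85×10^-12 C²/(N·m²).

1.11×10^11 V/(m·s)

The displacement current between the plates equals the conduction current, I_d = 4.66 mA.
Inverting I_d = ε₀ A dE/dt gives dE/dt = 4.66×10^-3 / (8.85×10^-12 · 4.729×10^-3) = 1.11×10^11 V/(m·s).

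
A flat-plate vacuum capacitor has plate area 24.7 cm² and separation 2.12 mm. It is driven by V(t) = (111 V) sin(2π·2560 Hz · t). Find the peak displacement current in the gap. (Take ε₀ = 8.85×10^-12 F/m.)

1.84×10^-5 A

The displacement current equals the conduction current C dV/dt, which peaks at C V₀ ω.
With C = ε₀A/d = (8.85×10^-12)(2.47×10^-3)/(2.12×10^-3) = 1.031×10^-11 F and ω = 2πf = 1.608×10^4 rad/s, I_d,max = (1.031×10^-11)(111)(1.608×10^4) = 1.84×10^-5 A.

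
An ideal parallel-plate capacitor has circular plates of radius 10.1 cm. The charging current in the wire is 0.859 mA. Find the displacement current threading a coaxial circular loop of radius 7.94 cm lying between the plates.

By continuity the displacement current in the gap matches the conduction current: I_d = 8.59×10^-4 A.
Since J_d is uniform, the enclosed fraction is (r/R)² = 0.6180, giving I_d,enc = 5.31×10^-4 A.

5.31×10^-4 A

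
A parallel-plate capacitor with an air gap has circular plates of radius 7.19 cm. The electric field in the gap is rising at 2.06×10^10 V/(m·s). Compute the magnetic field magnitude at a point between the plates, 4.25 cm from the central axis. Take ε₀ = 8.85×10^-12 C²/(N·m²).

4.87×10^-9 T

Total displacement current: I_d = ε₀(πR²)(dE/dt) = (8.85×10^-12)(0.01624)(2.06×10^10) = 2.961×10^-3 A.
∮B·dl = μ₀ I_d,enc with I_d,enc = I_d r²/R² = 1.035×10^-3 A; so B = μ₀ I_d,enc/(2πr) = 4.87×10^-9 T.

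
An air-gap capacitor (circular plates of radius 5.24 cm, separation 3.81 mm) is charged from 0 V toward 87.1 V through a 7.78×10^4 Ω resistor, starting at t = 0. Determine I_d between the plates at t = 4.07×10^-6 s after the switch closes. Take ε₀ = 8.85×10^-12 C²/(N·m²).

8.23×10^-5 A

With C = ε₀A/d = (8.85×10^-12)(8.626×10^-3)/(3.81×10^-3) = 2.004×10^-11 F, the time constant is τ = RC = 1.559×10^-6 s, so t/τ = 2.611 and e^(−t/τ) = 0.07346.
I_d = I_cond = (V₀/R) e^(−t/τ) = (1.120×10^-3)(0.07346) = 8.23×10^-5 A.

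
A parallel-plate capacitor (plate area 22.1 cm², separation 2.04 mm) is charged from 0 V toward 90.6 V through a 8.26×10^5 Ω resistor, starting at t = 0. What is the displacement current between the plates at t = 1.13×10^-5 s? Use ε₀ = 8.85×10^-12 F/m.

2.63×10^-5 A

With C = ε₀A/d = (8.85×10^-12)(2.21×10^-3)/(2.04×10^-3) = 9.588×10^-12 F, the time constant is τ = RC = 7.920×10^-6 s, so t/τ = 1.427 and e^(−t/τ) = 0.2400.
I_d = I_cond = (V₀/R) e^(−t/τ) = (1.097×10^-4)(0.2400) = 2.63×10^-5 A.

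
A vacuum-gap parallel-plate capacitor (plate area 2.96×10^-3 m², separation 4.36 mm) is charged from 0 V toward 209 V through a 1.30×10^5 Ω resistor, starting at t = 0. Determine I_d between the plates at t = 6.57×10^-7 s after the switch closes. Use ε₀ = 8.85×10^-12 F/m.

6.93×10^-4 A

With C = ε₀A/d = (8.85×10^-12)(2.96×10^-3)/(4.36×10^-3) = 6.008×10^-12 F, the time constant is τ = RC = 7.810×10^-7 s, so t/τ = 0.8412 and e^(−t/τ) = 0.4312.
I_d = I_cond = (V₀/R) e^(−t/τ) = (1.608×10^-3)(0.4312) = 6.93×10^-4 A.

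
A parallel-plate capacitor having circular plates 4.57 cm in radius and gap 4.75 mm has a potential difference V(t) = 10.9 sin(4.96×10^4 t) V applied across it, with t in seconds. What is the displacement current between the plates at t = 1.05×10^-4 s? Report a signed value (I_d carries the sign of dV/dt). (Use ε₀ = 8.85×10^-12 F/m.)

3.14×10^-6 A

C = ε₀A/d = (8.85×10^-12)(6.561×10^-3)/(4.75×10^-3) = 1.222×10^-11 F. dV/dt = V₀ω·cos(ωt); at ωt = 5.208 rad this factor is 0.4756.
I_d = C dV/dt = (1.222×10^-11)(10.9)(4.96×10^4)(0.4756) = 3.14×10^-6 A.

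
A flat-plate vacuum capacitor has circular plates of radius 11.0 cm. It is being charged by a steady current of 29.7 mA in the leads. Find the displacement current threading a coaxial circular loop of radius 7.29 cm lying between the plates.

0.0130 A

By continuity the displacement current in the gap matches the conduction current: I_d = 0.0297 A.
Since J_d is uniform, the enclosed fraction is (r/R)² = 0.4392, giving I_d,enc = 0.0130 A.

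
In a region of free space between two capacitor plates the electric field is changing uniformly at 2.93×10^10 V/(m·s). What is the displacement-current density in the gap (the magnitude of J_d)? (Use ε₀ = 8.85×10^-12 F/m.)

0.259 A/m²

J_d = ε₀ dE/dt = (8.85×10^-12)(2.93×10^10) = 0.259 A/m².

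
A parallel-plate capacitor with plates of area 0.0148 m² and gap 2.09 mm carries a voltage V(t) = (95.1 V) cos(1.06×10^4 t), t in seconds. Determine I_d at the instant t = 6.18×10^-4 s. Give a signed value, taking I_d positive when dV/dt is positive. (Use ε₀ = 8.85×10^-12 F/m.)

-1.67×10^-5 A

C = ε₀A/d = (8.85×10^-12)(0.0148)/(2.09×10^-3) = 6.267×10^-11 F. dV/dt = V₀ω·−sin(ωt); at ωt = 6.5508 rad this factor is -0.2644.
I_d = C dV/dt = (6.267×10^-11)(95.1)(1.06×10^4)(-0.2644) = -1.67×10^-5 A.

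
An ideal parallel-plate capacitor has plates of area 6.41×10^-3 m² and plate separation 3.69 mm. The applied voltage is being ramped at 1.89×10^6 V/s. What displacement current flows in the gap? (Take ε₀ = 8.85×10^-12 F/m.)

E = V/d so dE/dt = (dV/dt)/d = 5.122×10^8 V/(m·s), and I_d = ε₀ A dE/dt = (8.85×10^-12)(6.41×10^-3)(5.122×10^8) = 2.91×10^-5 A.

2.91×10^-5 A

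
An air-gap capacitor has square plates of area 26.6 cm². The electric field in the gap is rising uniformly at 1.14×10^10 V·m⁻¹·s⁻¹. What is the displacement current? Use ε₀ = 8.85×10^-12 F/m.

2.68×10^-4 A

The displacement current is ε₀ times dΦ_E/dt = ε₀ A dE/dt = (8.85×10^-12)(2.66×10^-3)(1.14×10^10) = 2.68×10^-4 A.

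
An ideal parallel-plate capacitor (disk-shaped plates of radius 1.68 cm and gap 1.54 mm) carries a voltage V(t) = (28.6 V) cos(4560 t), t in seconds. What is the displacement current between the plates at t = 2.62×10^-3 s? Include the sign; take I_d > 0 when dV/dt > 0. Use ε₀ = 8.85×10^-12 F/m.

dE/dt = (V₀ω/d)·−sin(ωt) with ωt = 11.9472 rad: (28.6)(4560)(0.5804)/(1.54×10^-3) = 4.915×10^7 V/(m·s).
I_d = ε₀ A dE/dt = (8.85×10^-12)(8.867×10^-4)(4.915×10^7) = 3.86×10^-7 A.

3.86×10^-7 A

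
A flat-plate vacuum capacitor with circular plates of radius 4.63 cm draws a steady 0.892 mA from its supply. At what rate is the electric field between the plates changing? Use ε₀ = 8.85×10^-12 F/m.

1.50×10^10 V/(m·s)

By continuity, I_d in the gap equals the 0.892 mA flowing in the wire.
Inverting I_d = ε₀ A dE/dt gives dE/dt = 8.92×10^-4 / (8.85×10^-12 · 6.735×10^-3) = 1.50×10^10 V/(m·s).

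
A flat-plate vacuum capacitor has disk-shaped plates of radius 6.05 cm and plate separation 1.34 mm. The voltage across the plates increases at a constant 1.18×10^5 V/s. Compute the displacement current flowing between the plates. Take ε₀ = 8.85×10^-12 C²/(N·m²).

8.96×10^-6 A

C = ε₀A/d = (8.85×10^-12)(0.01150)/(1.34×10^-3) = 7.595×10^-11 F.
I_d = C dV/dt = (7.595×10^-11)(1.18×10^5) = 8.96×10^-6 A.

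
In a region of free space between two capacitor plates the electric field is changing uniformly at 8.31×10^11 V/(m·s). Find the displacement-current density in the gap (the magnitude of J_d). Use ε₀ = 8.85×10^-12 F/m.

J_d = ε₀ ∂E/∂t, so J_d = 7.35 A/m².

7.35 A/m²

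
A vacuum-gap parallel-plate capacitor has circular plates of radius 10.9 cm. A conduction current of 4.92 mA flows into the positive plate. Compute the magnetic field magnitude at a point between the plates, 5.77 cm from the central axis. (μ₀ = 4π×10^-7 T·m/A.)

By continuity the displacement current in the gap matches the conduction current: I_d = 4.92×10^-3 A.
An Ampèrian loop of radius r encloses a fraction (r/R)² of I_d. Then B·2πr = μ₀ I_d (r/R)², giving B = μ₀ I_d r/(2πR²) = 4.78×10^-9 T.

4.78×10^-9 T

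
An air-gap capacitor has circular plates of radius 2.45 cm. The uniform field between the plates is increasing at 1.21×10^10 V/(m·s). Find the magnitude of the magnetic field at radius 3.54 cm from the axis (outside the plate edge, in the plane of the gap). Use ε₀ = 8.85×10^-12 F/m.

Through the whole plate area (πR² = 1.886×10^-3 m²), I_d = ε₀ πR² dE/dt = 2.020×10^-4 A.
With r > R the enclosed displacement current is the full I_d; B = μ₀ I_d / (2πr) = 1.14×10^-9 T.

1.14×10^-9 T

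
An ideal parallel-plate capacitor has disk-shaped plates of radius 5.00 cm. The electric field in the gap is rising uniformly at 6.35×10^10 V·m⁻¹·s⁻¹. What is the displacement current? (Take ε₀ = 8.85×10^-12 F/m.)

4.41×10^-3 A

With a uniform field, Φ_E = EA, so I_d = ε₀ A dE/dt = 4.41×10^-3 A.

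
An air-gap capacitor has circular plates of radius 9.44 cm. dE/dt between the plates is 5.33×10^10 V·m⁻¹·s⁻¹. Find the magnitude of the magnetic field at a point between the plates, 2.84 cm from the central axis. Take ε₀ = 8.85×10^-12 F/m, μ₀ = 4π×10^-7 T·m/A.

I_d = ε₀ dΦ_E/dt = ε₀ πR² (dE/dt) = (8.85×10^-12)(0.02800)(5.33×10^10) = 0.01321 A through the full plate area.
An Ampèrian loop of radius r encloses a fraction (r/R)² of I_d. Then B·2πr = μ₀ I_d (r/R)², giving B = μ₀ I_d r/(2πR²) = 8.42×10^-9 T.

8.42×10^-9 T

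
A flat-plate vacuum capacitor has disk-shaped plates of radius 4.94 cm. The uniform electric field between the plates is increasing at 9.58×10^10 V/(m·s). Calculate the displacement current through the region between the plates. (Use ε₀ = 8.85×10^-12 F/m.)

I_d = ε₀ A (dE/dt) = (8.85×10^-12)(7.667×10^-3 m²)(9.58×10^10) = 6.50×10^-3 A.

6.50×10^-3 A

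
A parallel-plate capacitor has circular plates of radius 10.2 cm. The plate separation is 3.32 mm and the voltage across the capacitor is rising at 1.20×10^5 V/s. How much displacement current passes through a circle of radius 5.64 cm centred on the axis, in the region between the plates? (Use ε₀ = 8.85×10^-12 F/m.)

With E = V/d, dE/dt = 3.614×10^7 V/(m·s) and πR² = 0.03269 m², giving I_d = ε₀ πR² dE/dt = 1.046×10^-5 A.
The field is uniform, so I_d,enc = I_d (r/R)² = (1.046×10^-5)(5.64/10.2)² = 3.20×10^-6 A.

3.20×10^-6 A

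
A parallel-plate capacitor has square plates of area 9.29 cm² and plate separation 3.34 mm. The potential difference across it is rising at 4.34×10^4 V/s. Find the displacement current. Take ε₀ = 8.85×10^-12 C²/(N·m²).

1.07×10^-7 A

C = ε₀A/d = (8.85×10^-12)(9.29×10^-4)/(3.34×10^-3) = 2.462×10^-12 F.
I_d = C dV/dt = (2.462×10^-12)(4.34×10^4) = 1.07×10^-7 A.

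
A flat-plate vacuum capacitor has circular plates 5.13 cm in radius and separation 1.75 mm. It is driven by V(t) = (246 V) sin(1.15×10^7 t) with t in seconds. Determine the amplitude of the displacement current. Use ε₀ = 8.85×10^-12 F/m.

0.118 A

(dE/dt)_max = V₀ω/d = 1.617×10^12 V/(m·s); ω = 1.15×10^7 rad/s.
I_d,max = ε₀ A (dE/dt)_max = (8.85×10^-12)(8.268×10^-3)(1.617×10^12) = 0.118 A.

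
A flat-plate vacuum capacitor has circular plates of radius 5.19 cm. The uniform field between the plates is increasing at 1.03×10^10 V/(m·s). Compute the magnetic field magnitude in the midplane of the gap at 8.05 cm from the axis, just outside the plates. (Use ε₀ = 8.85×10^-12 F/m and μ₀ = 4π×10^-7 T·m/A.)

1.92×10^-9 T

Total displacement current: I_d = ε₀(πR²)(dE/dt) = (8.85×10^-12)(8.462×10^-3)(1.03×10^10) = 7.714×10^-4 A.
With r > R the enclosed displacement current is the full I_d; B = μ₀ I_d / (2πr) = 1.92×10^-9 T.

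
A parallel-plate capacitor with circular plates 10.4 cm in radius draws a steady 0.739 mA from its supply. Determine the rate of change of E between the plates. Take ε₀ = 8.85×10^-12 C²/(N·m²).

By continuity, I_d in the gap equals the 0.739 mA flowing in the wire.
Then dE/dt = I_d/(ε₀A) = 2.46×10^9 V/(m·s).

2.46×10^9 V/(m·s)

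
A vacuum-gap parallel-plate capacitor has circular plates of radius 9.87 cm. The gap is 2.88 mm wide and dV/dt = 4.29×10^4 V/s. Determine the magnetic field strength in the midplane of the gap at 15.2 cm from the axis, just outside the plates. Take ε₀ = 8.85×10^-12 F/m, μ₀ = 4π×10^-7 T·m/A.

5.31×10^-12 T

With E = V/d, dE/dt = 1.490×10^7 V/(m·s) and πR² = 0.03060 m², giving I_d = ε₀ πR² dE/dt = 4.035×10^-6 A.
For r ≥ R the full I_d is enclosed: B = μ₀ I_d/(2πr) = (4π×10^-7)(4.035×10^-6)/(2π·0.152) = 5.31×10^-12 T.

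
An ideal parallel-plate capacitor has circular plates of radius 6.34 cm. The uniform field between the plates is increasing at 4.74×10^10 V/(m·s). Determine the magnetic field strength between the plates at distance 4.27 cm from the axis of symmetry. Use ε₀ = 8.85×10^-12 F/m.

1.13×10^-8 T

Total displacement current: I_d = ε₀(πR²)(dE/dt) = (8.85×10^-12)(0.01263)(4.74×10^10) = 5.298×10^-3 A.
∮B·dl = μ₀ I_d,enc with I_d,enc = I_d r²/R² = 2.403×10^-3 A; so B = μ₀ I_d,enc/(2πr) = 1.13×10^-8 T.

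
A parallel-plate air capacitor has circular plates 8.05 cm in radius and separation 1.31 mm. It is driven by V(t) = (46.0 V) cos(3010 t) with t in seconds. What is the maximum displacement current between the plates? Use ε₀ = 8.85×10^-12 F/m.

1.90×10^-5 A

C = ε₀A/d = (8.85×10^-12)(0.02036)/(1.31×10^-3) = 1.375×10^-10 F; ω = 3010 rad/s.
I_d = C dV/dt, so |I_d|_max = C V₀ ω = (1.375×10^-10)(46.0)(3010) = 1.90×10^-5 A.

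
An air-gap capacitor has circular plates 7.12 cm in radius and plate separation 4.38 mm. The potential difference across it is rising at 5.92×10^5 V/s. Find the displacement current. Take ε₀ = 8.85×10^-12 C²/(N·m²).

1.91×10^-5 A

C = ε₀A/d = (8.85×10^-12)(0.01593)/(4.38×10^-3) = 3.219×10^-11 F.
I_d = C dV/dt = (3.219×10^-11)(5.92×10^5) = 1.91×10^-5 A.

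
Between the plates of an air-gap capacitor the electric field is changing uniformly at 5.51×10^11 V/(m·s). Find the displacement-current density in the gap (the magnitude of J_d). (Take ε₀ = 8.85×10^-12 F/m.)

4.88 A/m²

J_d = ε₀ ∂E/∂t, so J_d = 4.88 A/m².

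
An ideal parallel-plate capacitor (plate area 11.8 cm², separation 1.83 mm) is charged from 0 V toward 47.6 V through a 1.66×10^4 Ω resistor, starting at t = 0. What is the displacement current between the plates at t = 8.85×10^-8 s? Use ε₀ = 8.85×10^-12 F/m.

C = ε₀A/d = (8.85×10^-12)(1.18×10^-3)/(1.83×10^-3) = 5.707×10^-12 F and τ = RC = 9.474×10^-8 s. I_d in the gap equals the RC charging current.
I_d(t) = (V₀/R) e^(−t/τ) = 2.867×10^-3 · e^(−0.9341) = 1.13×10^-3 A.

1.13×10^-3 A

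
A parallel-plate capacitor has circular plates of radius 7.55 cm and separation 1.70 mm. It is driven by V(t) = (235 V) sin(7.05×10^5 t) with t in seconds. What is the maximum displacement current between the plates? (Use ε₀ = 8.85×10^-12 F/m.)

0.0154 A

C = ε₀A/d = (8.85×10^-12)(0.01791)/(1.70×10^-3) = 9.324×10^-11 F; ω = 7.05×10^5 rad/s.
I_d = C dV/dt, so |I_d|_max = C V₀ ω = (9.324×10^-11)(235)(7.05×10^5) = 0.0154 A.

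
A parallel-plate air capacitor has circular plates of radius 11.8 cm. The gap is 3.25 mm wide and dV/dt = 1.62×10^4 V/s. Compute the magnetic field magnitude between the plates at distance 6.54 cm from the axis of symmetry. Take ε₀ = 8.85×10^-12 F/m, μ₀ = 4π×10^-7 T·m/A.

dE/dt = (dV/dt)/d = 4.985×10^6 V/(m·s); I_d = ε₀(πR²)(dE/dt) = (8.85×10^-12)(0.04374)(4.985×10^6) = 1.930×10^-6 A.
For r < R the Ampère–Maxwell law gives B(2πr) = μ₀ I_d (r²/R²), so B = μ₀ I_d r/(2πR²) = (4π×10^-7)(1.930×10^-6)(0.0654)/(2π·0.118²) = 1.81×10^-12 T.

1.81×10^-12 T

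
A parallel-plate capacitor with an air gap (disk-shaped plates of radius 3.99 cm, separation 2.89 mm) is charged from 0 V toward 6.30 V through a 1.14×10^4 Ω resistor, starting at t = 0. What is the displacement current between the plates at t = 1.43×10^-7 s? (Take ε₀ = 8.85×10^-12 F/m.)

2.44×10^-4 A

C = ε₀A/d = (8.85×10^-12)(5.001×10^-3)/(2.89×10^-3) = 1.531×10^-11 F and τ = RC = 1.745×10^-7 s. I_d in the gap equals the RC charging current.
I_d(t) = (V₀/R) e^(−t/τ) = 5.526×10^-4 · e^(−0.8195) = 2.44×10^-4 A.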